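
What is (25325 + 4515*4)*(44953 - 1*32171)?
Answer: 554547070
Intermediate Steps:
(25325 + 4515*4)*(44953 - 1*32171) = (25325 + 18060)*(44953 - 32171) = 43385*12782 = 554547070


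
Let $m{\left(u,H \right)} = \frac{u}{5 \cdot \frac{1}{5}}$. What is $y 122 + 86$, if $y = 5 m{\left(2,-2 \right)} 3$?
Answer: $3746$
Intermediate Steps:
$m{\left(u,H \right)} = u$ ($m{\left(u,H \right)} = \frac{u}{5 \cdot \frac{1}{5}} = \frac{u}{1} = u 1 = u$)
$y = 30$ ($y = 5 \cdot 2 \cdot 3 = 10 \cdot 3 = 30$)
$y 122 + 86 = 30 \cdot 122 + 86 = 3660 + 86 = 3746$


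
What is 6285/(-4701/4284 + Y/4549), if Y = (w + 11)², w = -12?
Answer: -8165436804/1425371 ≈ -5728.6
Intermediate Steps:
Y = 1 (Y = (-12 + 11)² = (-1)² = 1)
6285/(-4701/4284 + Y/4549) = 6285/(-4701/4284 + 1/4549) = 6285/(-4701*1/4284 + 1*(1/4549)) = 6285/(-1567/1428 + 1/4549) = 6285/(-7126855/6495972) = 6285*(-6495972/7126855) = -8165436804/1425371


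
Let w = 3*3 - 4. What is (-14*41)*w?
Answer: -2870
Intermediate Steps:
w = 5 (w = 9 - 4 = 5)
(-14*41)*w = -14*41*5 = -574*5 = -2870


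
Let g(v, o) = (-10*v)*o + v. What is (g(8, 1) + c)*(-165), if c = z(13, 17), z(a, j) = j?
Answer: 9075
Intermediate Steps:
c = 17
g(v, o) = v - 10*o*v (g(v, o) = -10*o*v + v = v - 10*o*v)
(g(8, 1) + c)*(-165) = (8*(1 - 10*1) + 17)*(-165) = (8*(1 - 10) + 17)*(-165) = (8*(-9) + 17)*(-165) = (-72 + 17)*(-165) = -55*(-165) = 9075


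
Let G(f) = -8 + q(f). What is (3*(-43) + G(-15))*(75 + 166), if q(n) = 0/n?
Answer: -33017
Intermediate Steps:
q(n) = 0
G(f) = -8 (G(f) = -8 + 0 = -8)
(3*(-43) + G(-15))*(75 + 166) = (3*(-43) - 8)*(75 + 166) = (-129 - 8)*241 = -137*241 = -33017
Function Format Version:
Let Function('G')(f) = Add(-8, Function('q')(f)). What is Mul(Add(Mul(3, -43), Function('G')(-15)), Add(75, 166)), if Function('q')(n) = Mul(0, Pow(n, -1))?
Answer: -33017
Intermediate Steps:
Function('q')(n) = 0
Function('G')(f) = -8 (Function('G')(f) = Add(-8, 0) = -8)
Mul(Add(Mul(3, -43), Function('G')(-15)), Add(75, 166)) = Mul(Add(Mul(3, -43), -8), Add(75, 166)) = Mul(Add(-129, -8), 241) = Mul(-137, 241) = -33017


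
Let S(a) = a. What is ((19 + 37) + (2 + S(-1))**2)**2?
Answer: 3249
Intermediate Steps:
((19 + 37) + (2 + S(-1))**2)**2 = ((19 + 37) + (2 - 1)**2)**2 = (56 + 1**2)**2 = (56 + 1)**2 = 57**2 = 3249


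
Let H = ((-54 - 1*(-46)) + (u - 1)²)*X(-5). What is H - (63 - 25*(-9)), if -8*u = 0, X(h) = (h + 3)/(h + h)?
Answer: -1447/5 ≈ -289.40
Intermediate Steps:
X(h) = (3 + h)/(2*h) (X(h) = (3 + h)/((2*h)) = (3 + h)*(1/(2*h)) = (3 + h)/(2*h))
u = 0 (u = -⅛*0 = 0)
H = -7/5 (H = ((-54 - 1*(-46)) + (0 - 1)²)*((½)*(3 - 5)/(-5)) = ((-54 + 46) + (-1)²)*((½)*(-⅕)*(-2)) = (-8 + 1)*(⅕) = -7*⅕ = -7/5 ≈ -1.4000)
H - (63 - 25*(-9)) = -7/5 - (63 - 25*(-9)) = -7/5 - (63 + 225) = -7/5 - 1*288 = -7/5 - 288 = -1447/5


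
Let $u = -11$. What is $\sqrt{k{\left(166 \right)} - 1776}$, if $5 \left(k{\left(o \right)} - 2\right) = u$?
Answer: $\frac{i \sqrt{44405}}{5} \approx 42.145 i$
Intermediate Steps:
$k{\left(o \right)} = - \frac{1}{5}$ ($k{\left(o \right)} = 2 + \frac{1}{5} \left(-11\right) = 2 - \frac{11}{5} = - \frac{1}{5}$)
$\sqrt{k{\left(166 \right)} - 1776} = \sqrt{- \frac{1}{5} - 1776} = \sqrt{- \frac{8881}{5}} = \frac{i \sqrt{44405}}{5}$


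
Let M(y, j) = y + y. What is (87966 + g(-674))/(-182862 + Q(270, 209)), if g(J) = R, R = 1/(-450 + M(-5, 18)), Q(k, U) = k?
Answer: -40464359/83992320 ≈ -0.48176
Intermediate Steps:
M(y, j) = 2*y
R = -1/460 (R = 1/(-450 + 2*(-5)) = 1/(-450 - 10) = 1/(-460) = -1/460 ≈ -0.0021739)
g(J) = -1/460
(87966 + g(-674))/(-182862 + Q(270, 209)) = (87966 - 1/460)/(-182862 + 270) = (40464359/460)/(-182592) = (40464359/460)*(-1/182592) = -40464359/83992320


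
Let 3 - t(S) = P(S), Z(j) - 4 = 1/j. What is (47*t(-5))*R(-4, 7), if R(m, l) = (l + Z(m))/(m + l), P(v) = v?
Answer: 4042/3 ≈ 1347.3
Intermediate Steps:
Z(j) = 4 + 1/j
R(m, l) = (4 + l + 1/m)/(l + m) (R(m, l) = (l + (4 + 1/m))/(m + l) = (4 + l + 1/m)/(l + m))
t(S) = 3 - S
(47*t(-5))*R(-4, 7) = (47*(3 - 1*(-5)))*((1 + 4*(-4) + 7*(-4))/((-4)*(7 - 4))) = (47*(3 + 5))*(-1/4*(1 - 16 - 28)/3) = (47*8)*(-1/4*1/3*(-43)) = 376*(43/12) = 4042/3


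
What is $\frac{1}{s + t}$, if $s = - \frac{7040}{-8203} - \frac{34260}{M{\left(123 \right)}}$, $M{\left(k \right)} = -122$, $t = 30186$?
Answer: $\frac{500383}{15245508068} \approx 3.2822 \cdot 10^{-5}$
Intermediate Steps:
$s = \frac{140946830}{500383}$ ($s = - \frac{7040}{-8203} - \frac{34260}{-122} = \left(-7040\right) \left(- \frac{1}{8203}\right) - - \frac{17130}{61} = \frac{7040}{8203} + \frac{17130}{61} = \frac{140946830}{500383} \approx 281.68$)
$\frac{1}{s + t} = \frac{1}{\frac{140946830}{500383} + 30186} = \frac{1}{\frac{15245508068}{500383}} = \frac{500383}{15245508068}$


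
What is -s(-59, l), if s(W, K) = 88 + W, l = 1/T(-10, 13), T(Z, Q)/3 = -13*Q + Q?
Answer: -29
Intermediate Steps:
T(Z, Q) = -36*Q (T(Z, Q) = 3*(-13*Q + Q) = 3*(-12*Q) = -36*Q)
l = -1/468 (l = 1/(-36*13) = 1/(-468) = -1/468 ≈ -0.0021368)
-s(-59, l) = -(88 - 59) = -1*29 = -29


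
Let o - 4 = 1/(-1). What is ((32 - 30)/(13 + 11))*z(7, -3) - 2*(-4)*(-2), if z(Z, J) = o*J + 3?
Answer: -33/2 ≈ -16.500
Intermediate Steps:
o = 3 (o = 4 + 1/(-1) = 4 - 1 = 3)
z(Z, J) = 3 + 3*J (z(Z, J) = 3*J + 3 = 3 + 3*J)
((32 - 30)/(13 + 11))*z(7, -3) - 2*(-4)*(-2) = ((32 - 30)/(13 + 11))*(3 + 3*(-3)) - 2*(-4)*(-2) = (2/24)*(3 - 9) + 8*(-2) = (2*(1/24))*(-6) - 16 = (1/12)*(-6) - 16 = -½ - 16 = -33/2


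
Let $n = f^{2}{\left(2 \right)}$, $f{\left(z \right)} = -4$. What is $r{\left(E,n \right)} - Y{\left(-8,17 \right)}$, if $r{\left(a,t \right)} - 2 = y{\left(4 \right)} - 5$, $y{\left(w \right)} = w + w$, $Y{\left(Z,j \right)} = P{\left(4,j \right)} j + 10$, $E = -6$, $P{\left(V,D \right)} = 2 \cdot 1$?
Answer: $-39$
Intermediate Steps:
$P{\left(V,D \right)} = 2$
$Y{\left(Z,j \right)} = 10 + 2 j$ ($Y{\left(Z,j \right)} = 2 j + 10 = 10 + 2 j$)
$y{\left(w \right)} = 2 w$
$n = 16$ ($n = \left(-4\right)^{2} = 16$)
$r{\left(a,t \right)} = 5$ ($r{\left(a,t \right)} = 2 + \left(2 \cdot 4 - 5\right) = 2 + \left(8 - 5\right) = 2 + 3 = 5$)
$r{\left(E,n \right)} - Y{\left(-8,17 \right)} = 5 - \left(10 + 2 \cdot 17\right) = 5 - \left(10 + 34\right) = 5 - 44 = -39$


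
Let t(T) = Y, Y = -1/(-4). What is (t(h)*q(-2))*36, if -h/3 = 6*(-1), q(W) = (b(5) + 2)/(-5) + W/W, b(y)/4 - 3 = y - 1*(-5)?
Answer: -441/5 ≈ -88.200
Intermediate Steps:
b(y) = 32 + 4*y (b(y) = 12 + 4*(y - 1*(-5)) = 12 + 4*(y + 5) = 12 + 4*(5 + y) = 12 + (20 + 4*y) = 32 + 4*y)
q(W) = -49/5 (q(W) = ((32 + 4*5) + 2)/(-5) + W/W = ((32 + 20) + 2)*(-⅕) + 1 = (52 + 2)*(-⅕) + 1 = 54*(-⅕) + 1 = -54/5 + 1 = -49/5)
Y = ¼ (Y = -1*(-¼) = ¼ ≈ 0.25000)
h = 18 (h = -18*(-1) = -3*(-6) = 18)
t(T) = ¼
(t(h)*q(-2))*36 = ((¼)*(-49/5))*36 = -49/20*36 = -441/5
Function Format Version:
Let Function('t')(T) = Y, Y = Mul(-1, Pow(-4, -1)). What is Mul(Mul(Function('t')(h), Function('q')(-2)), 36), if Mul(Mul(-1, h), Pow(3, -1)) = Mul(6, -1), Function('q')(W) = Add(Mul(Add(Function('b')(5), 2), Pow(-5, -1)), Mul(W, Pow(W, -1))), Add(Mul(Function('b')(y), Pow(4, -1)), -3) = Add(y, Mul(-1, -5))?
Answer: Rational(-441, 5) ≈ -88.200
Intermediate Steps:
Function('b')(y) = Add(32, Mul(4, y)) (Function('b')(y) = Add(12, Mul(4, Add(y, Mul(-1, -5)))) = Add(12, Mul(4, Add(y, 5))) = Add(12, Mul(4, Add(5, y))) = Add(12, Add(20, Mul(4, y))) = Add(32, Mul(4, y)))
Function('q')(W) = Rational(-49, 5) (Function('q')(W) = Add(Mul(Add(Add(32, Mul(4, 5)), 2), Pow(-5, -1)), Mul(W, Pow(W, -1))) = Add(Mul(Add(Add(32, 20), 2), Rational(-1, 5)), 1) = Add(Mul(Add(52, 2), Rational(-1, 5)), 1) = Add(Mul(54, Rational(-1, 5)), 1) = Add(Rational(-54, 5), 1) = Rational(-49, 5))
Y = Rational(1, 4) (Y = Mul(-1, Rational(-1, 4)) = Rational(1, 4) ≈ 0.25000)
h = 18 (h = Mul(-3, Mul(6, -1)) = Mul(-3, -6) = 18)
Function('t')(T) = Rational(1, 4)
Mul(Mul(Function('t')(h), Function('q')(-2)), 36) = Mul(Mul(Rational(1, 4), Rational(-49, 5)), 36) = Mul(Rational(-49, 20), 36) = Rational(-441, 5)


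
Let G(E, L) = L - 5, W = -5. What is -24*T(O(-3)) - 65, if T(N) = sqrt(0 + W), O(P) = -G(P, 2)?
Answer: -65 - 24*I*sqrt(5) ≈ -65.0 - 53.666*I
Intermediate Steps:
G(E, L) = -5 + L
O(P) = 3 (O(P) = -(-5 + 2) = -1*(-3) = 3)
T(N) = I*sqrt(5) (T(N) = sqrt(0 - 5) = sqrt(-5) = I*sqrt(5))
-24*T(O(-3)) - 65 = -24*I*sqrt(5) - 65 = -65 - 24*I*sqrt(5)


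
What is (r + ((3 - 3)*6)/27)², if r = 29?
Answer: 841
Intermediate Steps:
(r + ((3 - 3)*6)/27)² = (29 + ((3 - 3)*6)/27)² = (29 + (0*6)*(1/27))² = (29 + 0*(1/27))² = (29 + 0)² = 29² = 841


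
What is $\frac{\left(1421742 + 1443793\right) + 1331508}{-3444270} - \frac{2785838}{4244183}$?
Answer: $- \frac{27408196799129}{14618112181410} \approx -1.8749$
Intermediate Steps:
$\frac{\left(1421742 + 1443793\right) + 1331508}{-3444270} - \frac{2785838}{4244183} = \left(2865535 + 1331508\right) \left(- \frac{1}{3444270}\right) - \frac{2785838}{4244183} = 4197043 \left(- \frac{1}{3444270}\right) - \frac{2785838}{4244183} = - \frac{4197043}{3444270} - \frac{2785838}{4244183} = - \frac{27408196799129}{14618112181410}$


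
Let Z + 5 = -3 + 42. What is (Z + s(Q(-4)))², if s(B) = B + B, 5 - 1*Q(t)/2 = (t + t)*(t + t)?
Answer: 40804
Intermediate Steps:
Q(t) = 10 - 8*t² (Q(t) = 10 - 2*(t + t)*(t + t) = 10 - 2*2*t*2*t = 10 - 8*t²)
s(B) = 2*B
Z = 34 (Z = -5 + (-3 + 42) = -5 + 39 = 34)
(Z + s(Q(-4)))² = (34 + 2*(10 - 8*(-4)²))² = (34 + 2*(10 - 8*16))² = (34 + 2*(10 - 128))² = (34 + 2*(-118))² = (34 - 236)² = (-202)² = 40804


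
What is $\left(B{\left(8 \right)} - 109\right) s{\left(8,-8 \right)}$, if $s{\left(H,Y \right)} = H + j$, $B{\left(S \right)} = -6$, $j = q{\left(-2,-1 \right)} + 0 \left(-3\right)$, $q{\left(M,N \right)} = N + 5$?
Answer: $-1380$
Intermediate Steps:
$q{\left(M,N \right)} = 5 + N$
$j = 4$ ($j = \left(5 - 1\right) + 0 \left(-3\right) = 4 + 0 = 4$)
$s{\left(H,Y \right)} = 4 + H$ ($s{\left(H,Y \right)} = H + 4 = 4 + H$)
$\left(B{\left(8 \right)} - 109\right) s{\left(8,-8 \right)} = \left(-6 - 109\right) \left(4 + 8\right) = \left(-115\right) 12 = -1380$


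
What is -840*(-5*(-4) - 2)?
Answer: -15120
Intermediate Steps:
-840*(-5*(-4) - 2) = -840*(20 - 2) = -840*18 = -105*144 = -15120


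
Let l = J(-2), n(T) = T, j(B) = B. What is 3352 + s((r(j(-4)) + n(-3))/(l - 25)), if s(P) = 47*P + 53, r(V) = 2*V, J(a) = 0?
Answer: 85642/25 ≈ 3425.7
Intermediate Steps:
l = 0
s(P) = 53 + 47*P
3352 + s((r(j(-4)) + n(-3))/(l - 25)) = 3352 + (53 + 47*((2*(-4) - 3)/(0 - 25))) = 3352 + (53 + 47*((-8 - 3)/(-25))) = 3352 + (53 + 47*(-11*(-1/25))) = 3352 + (53 + 47*(11/25)) = 3352 + (53 + 517/25) = 3352 + 1842/25 = 85642/25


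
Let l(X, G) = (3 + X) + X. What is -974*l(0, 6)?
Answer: -2922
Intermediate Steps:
l(X, G) = 3 + 2*X
-974*l(0, 6) = -974*(3 + 2*0) = -974*(3 + 0) = -974*3 = -2922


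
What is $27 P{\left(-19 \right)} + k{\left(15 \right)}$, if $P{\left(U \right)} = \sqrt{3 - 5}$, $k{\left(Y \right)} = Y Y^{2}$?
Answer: $3375 + 27 i \sqrt{2} \approx 3375.0 + 38.184 i$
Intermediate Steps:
$k{\left(Y \right)} = Y^{3}$
$P{\left(U \right)} = i \sqrt{2}$ ($P{\left(U \right)} = \sqrt{3 - 5} = \sqrt{-2} = i \sqrt{2}$)
$27 P{\left(-19 \right)} + k{\left(15 \right)} = 27 i \sqrt{2} + 15^{3} = 27 i \sqrt{2} + 3375 = 3375 + 27 i \sqrt{2}$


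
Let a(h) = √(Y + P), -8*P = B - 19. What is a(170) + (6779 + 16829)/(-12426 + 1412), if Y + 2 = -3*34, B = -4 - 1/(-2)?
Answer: -11804/5507 + I*√1619/4 ≈ -2.1435 + 10.059*I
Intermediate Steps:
B = -7/2 (B = -4 - 1*(-½) = -4 + ½ = -7/2 ≈ -3.5000)
Y = -104 (Y = -2 - 3*34 = -2 - 102 = -104)
P = 45/16 (P = -(-7/2 - 19)/8 = -⅛*(-45/2) = 45/16 ≈ 2.8125)
a(h) = I*√1619/4 (a(h) = √(-104 + 45/16) = √(-1619/16) = I*√1619/4)
a(170) + (6779 + 16829)/(-12426 + 1412) = I*√1619/4 + (6779 + 16829)/(-12426 + 1412) = I*√1619/4 + 23608/(-11014) = I*√1619/4 + 23608*(-1/11014) = I*√1619/4 - 11804/5507 = -11804/5507 + I*√1619/4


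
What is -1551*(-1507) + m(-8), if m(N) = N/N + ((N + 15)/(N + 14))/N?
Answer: 112193177/48 ≈ 2.3374e+6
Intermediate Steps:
m(N) = 1 + (15 + N)/(N*(14 + N)) (m(N) = 1 + ((15 + N)/(14 + N))/N = 1 + (15 + N)/(N*(14 + N)))
-1551*(-1507) + m(-8) = -1551*(-1507) + (15 + (-8)² + 15*(-8))/((-8)*(14 - 8)) = 2337357 - ⅛*(15 + 64 - 120)/6 = 2337357 - ⅛*⅙*(-41) = 2337357 + 41/48 = 112193177/48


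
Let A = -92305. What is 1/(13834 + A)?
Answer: -1/78471 ≈ -1.2744e-5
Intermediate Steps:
1/(13834 + A) = 1/(13834 - 92305) = 1/(-78471) = -1/78471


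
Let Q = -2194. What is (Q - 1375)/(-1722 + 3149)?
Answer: -3569/1427 ≈ -2.5011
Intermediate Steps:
(Q - 1375)/(-1722 + 3149) = (-2194 - 1375)/(-1722 + 3149) = -3569/1427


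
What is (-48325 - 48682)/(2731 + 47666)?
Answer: -97007/50397 ≈ -1.9249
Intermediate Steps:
(-48325 - 48682)/(2731 + 47666) = -97007/50397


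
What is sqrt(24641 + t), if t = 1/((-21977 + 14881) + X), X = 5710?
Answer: 5*sqrt(210378938)/462 ≈ 156.97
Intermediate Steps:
t = -1/1386 (t = 1/((-21977 + 14881) + 5710) = 1/(-7096 + 5710) = 1/(-1386) = -1/1386 ≈ -0.00072150)
sqrt(24641 + t) = sqrt(24641 - 1/1386) = sqrt(34152425/1386) = 5*sqrt(210378938)/462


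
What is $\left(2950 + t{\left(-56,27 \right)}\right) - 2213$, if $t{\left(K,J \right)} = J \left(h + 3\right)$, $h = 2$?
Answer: $872$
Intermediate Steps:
$t{\left(K,J \right)} = 5 J$ ($t{\left(K,J \right)} = J \left(2 + 3\right) = J 5 = 5 J$)
$\left(2950 + t{\left(-56,27 \right)}\right) - 2213 = \left(2950 + 5 \cdot 27\right) - 2213 = \left(2950 + 135\right) - 2213 = 3085 - 2213 = 872$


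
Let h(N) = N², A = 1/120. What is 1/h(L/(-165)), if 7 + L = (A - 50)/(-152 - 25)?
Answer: 101505960000/168246841 ≈ 603.32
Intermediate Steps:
A = 1/120 ≈ 0.0083333
L = -142681/21240 (L = -7 + (1/120 - 50)/(-152 - 25) = -7 - 5999/120/(-177) = -7 - 5999/120*(-1/177) = -7 + 5999/21240 = -142681/21240 ≈ -6.7176)
1/h(L/(-165)) = 1/((-142681/21240/(-165))²) = 1/((-142681/21240*(-1/165))²) = 1/((12971/318600)²) = 1/(168246841/101505960000) = 101505960000/168246841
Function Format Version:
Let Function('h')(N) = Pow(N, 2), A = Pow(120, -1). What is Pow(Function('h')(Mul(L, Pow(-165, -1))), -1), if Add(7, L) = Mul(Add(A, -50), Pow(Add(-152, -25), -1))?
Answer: Rational(101505960000, 168246841) ≈ 603.32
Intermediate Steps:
A = Rational(1, 120) ≈ 0.0083333
L = Rational(-142681, 21240) (L = Add(-7, Mul(Add(Rational(1, 120), -50), Pow(Add(-152, -25), -1))) = Add(-7, Mul(Rational(-5999, 120), Pow(-177, -1))) = Add(-7, Mul(Rational(-5999, 120), Rational(-1, 177))) = Add(-7, Rational(5999, 21240)) = Rational(-142681, 21240) ≈ -6.7176)
Pow(Function('h')(Mul(L, Pow(-165, -1))), -1) = Pow(Pow(Mul(Rational(-142681, 21240), Pow(-165, -1)), 2), -1) = Pow(Pow(Mul(Rational(-142681, 21240), Rational(-1, 165)), 2), -1) = Pow(Pow(Rational(12971, 318600), 2), -1) = Pow(Rational(168246841, 101505960000), -1) = Rational(101505960000, 168246841)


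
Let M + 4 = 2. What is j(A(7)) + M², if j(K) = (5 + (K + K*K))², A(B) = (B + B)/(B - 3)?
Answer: 6953/16 ≈ 434.56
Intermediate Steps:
M = -2 (M = -4 + 2 = -2)
A(B) = 2*B/(-3 + B) (A(B) = (2*B)/(-3 + B) = 2*B/(-3 + B))
j(K) = (5 + K + K²)² (j(K) = (5 + (K + K²))² = (5 + K + K²)²)
j(A(7)) + M² = (5 + 2*7/(-3 + 7) + (2*7/(-3 + 7))²)² + (-2)² = (5 + 2*7/4 + (2*7/4)²)² + 4 = (5 + 2*7*(¼) + (2*7*(¼))²)² + 4 = (5 + 7/2 + (7/2)²)² + 4 = (5 + 7/2 + 49/4)² + 4 = (83/4)² + 4 = 6889/16 + 4 = 6953/16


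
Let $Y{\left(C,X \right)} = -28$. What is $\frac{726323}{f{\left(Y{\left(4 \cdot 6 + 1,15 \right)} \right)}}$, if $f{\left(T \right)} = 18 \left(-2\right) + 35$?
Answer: $-726323$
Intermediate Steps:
$f{\left(T \right)} = -1$ ($f{\left(T \right)} = -36 + 35 = -1$)
$\frac{726323}{f{\left(Y{\left(4 \cdot 6 + 1,15 \right)} \right)}} = \frac{726323}{-1} = 726323 \left(-1\right) = -726323$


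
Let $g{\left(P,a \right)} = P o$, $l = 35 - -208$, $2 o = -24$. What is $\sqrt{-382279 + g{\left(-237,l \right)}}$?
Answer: $i \sqrt{379435} \approx 615.98 i$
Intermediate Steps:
$o = -12$ ($o = \frac{1}{2} \left(-24\right) = -12$)
$l = 243$ ($l = 35 + 208 = 243$)
$g{\left(P,a \right)} = - 12 P$ ($g{\left(P,a \right)} = P \left(-12\right) = - 12 P$)
$\sqrt{-382279 + g{\left(-237,l \right)}} = \sqrt{-382279 - -2844} = \sqrt{-382279 + 2844} = \sqrt{-379435} = i \sqrt{379435}$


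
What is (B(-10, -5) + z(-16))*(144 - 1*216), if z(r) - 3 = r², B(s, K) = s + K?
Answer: -17568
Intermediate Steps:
B(s, K) = K + s
z(r) = 3 + r²
(B(-10, -5) + z(-16))*(144 - 1*216) = ((-5 - 10) + (3 + (-16)²))*(144 - 1*216) = (-15 + (3 + 256))*(144 - 216) = (-15 + 259)*(-72) = 244*(-72) = -17568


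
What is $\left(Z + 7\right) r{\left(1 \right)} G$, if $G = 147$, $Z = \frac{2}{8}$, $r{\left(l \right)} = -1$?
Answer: $- \frac{4263}{4} \approx -1065.8$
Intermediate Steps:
$Z = \frac{1}{4}$ ($Z = 2 \cdot \frac{1}{8} = \frac{1}{4} \approx 0.25$)
$\left(Z + 7\right) r{\left(1 \right)} G = \left(\frac{1}{4} + 7\right) \left(-1\right) 147 = \frac{29}{4} \left(-1\right) 147 = \left(- \frac{29}{4}\right) 147 = - \frac{4263}{4}$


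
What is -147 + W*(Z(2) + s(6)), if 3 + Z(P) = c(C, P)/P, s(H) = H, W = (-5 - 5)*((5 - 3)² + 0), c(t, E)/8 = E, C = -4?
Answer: -587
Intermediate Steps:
c(t, E) = 8*E
W = -40 (W = -10*(2² + 0) = -10*(4 + 0) = -10*4 = -40)
Z(P) = 5 (Z(P) = -3 + (8*P)/P = -3 + 8 = 5)
-147 + W*(Z(2) + s(6)) = -147 - 40*(5 + 6) = -147 - 40*11 = -147 - 440 = -587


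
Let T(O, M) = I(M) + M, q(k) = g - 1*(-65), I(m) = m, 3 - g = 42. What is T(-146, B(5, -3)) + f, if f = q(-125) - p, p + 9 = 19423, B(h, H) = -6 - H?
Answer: -19394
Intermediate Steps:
g = -39 (g = 3 - 1*42 = 3 - 42 = -39)
p = 19414 (p = -9 + 19423 = 19414)
q(k) = 26 (q(k) = -39 - 1*(-65) = -39 + 65 = 26)
T(O, M) = 2*M (T(O, M) = M + M = 2*M)
f = -19388 (f = 26 - 1*19414 = 26 - 19414 = -19388)
T(-146, B(5, -3)) + f = 2*(-6 - 1*(-3)) - 19388 = 2*(-6 + 3) - 19388 = 2*(-3) - 19388 = -6 - 19388 = -19394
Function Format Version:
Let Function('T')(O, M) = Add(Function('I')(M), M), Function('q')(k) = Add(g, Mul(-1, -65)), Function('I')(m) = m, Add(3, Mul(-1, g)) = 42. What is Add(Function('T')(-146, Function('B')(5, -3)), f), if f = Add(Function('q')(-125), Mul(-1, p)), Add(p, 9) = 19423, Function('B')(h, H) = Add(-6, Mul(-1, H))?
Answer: -19394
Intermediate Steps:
g = -39 (g = Add(3, Mul(-1, 42)) = Add(3, -42) = -39)
p = 19414 (p = Add(-9, 19423) = 19414)
Function('q')(k) = 26 (Function('q')(k) = Add(-39, Mul(-1, -65)) = Add(-39, 65) = 26)
Function('T')(O, M) = Mul(2, M) (Function('T')(O, M) = Add(M, M) = Mul(2, M))
f = -19388 (f = Add(26, Mul(-1, 19414)) = Add(26, -19414) = -19388)
Add(Function('T')(-146, Function('B')(5, -3)), f) = Add(Mul(2, Add(-6, Mul(-1, -3))), -19388) = Add(Mul(2, Add(-6, 3)), -19388) = Add(Mul(2, -3), -19388) = Add(-6, -19388) = -19394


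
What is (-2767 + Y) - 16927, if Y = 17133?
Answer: -2561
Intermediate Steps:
(-2767 + Y) - 16927 = (-2767 + 17133) - 16927 = 14366 - 16927 = -2561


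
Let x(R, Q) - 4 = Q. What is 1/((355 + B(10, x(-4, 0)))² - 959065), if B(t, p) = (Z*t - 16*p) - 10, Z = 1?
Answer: -1/874384 ≈ -1.1437e-6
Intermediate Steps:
x(R, Q) = 4 + Q
B(t, p) = -10 + t - 16*p (B(t, p) = (1*t - 16*p) - 10 = (t - 16*p) - 10 = -10 + t - 16*p)
1/((355 + B(10, x(-4, 0)))² - 959065) = 1/((355 + (-10 + 10 - 16*(4 + 0)))² - 959065) = 1/((355 + (-10 + 10 - 16*4))² - 959065) = 1/((355 + (-10 + 10 - 64))² - 959065) = 1/((355 - 64)² - 959065) = 1/(291² - 959065) = 1/(84681 - 959065) = 1/(-874384) = -1/874384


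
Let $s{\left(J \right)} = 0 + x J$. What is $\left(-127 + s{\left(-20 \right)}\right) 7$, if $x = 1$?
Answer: $-1029$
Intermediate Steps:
$s{\left(J \right)} = J$ ($s{\left(J \right)} = 0 + 1 J = 0 + J = J$)
$\left(-127 + s{\left(-20 \right)}\right) 7 = \left(-127 - 20\right) 7 = \left(-147\right) 7 = -1029$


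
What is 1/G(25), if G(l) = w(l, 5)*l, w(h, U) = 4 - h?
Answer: -1/525 ≈ -0.0019048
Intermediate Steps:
G(l) = l*(4 - l) (G(l) = (4 - l)*l = l*(4 - l))
1/G(25) = 1/(25*(4 - 1*25)) = 1/(25*(4 - 25)) = 1/(25*(-21)) = 1/(-525) = -1/525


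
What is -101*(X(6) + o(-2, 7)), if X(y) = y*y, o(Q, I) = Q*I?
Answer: -2222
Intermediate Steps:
o(Q, I) = I*Q
X(y) = y**2
-101*(X(6) + o(-2, 7)) = -101*(6**2 + 7*(-2)) = -101*(36 - 14) = -101*22 = -2222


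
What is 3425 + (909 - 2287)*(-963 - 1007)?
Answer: 2718085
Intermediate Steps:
3425 + (909 - 2287)*(-963 - 1007) = 3425 - 1378*(-1970) = 3425 + 2714660 = 2718085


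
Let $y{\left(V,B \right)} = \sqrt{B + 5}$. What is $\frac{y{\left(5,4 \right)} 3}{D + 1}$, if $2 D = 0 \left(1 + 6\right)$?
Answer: $9$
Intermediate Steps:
$D = 0$ ($D = \frac{0 \left(1 + 6\right)}{2} = \frac{0 \cdot 7}{2} = \frac{1}{2} \cdot 0 = 0$)
$y{\left(V,B \right)} = \sqrt{5 + B}$
$\frac{y{\left(5,4 \right)} 3}{D + 1} = \frac{\sqrt{5 + 4} \cdot 3}{0 + 1} = \frac{\sqrt{9} \cdot 3}{1} = 3 \cdot 3 \cdot 1 = 9 \cdot 1 = 9$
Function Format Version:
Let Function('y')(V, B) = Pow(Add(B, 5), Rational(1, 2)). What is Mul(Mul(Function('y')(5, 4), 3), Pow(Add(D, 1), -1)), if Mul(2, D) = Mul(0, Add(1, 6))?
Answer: 9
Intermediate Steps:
D = 0 (D = Mul(Rational(1, 2), Mul(0, Add(1, 6))) = Mul(Rational(1, 2), Mul(0, 7)) = Mul(Rational(1, 2), 0) = 0)
Function('y')(V, B) = Pow(Add(5, B), Rational(1, 2))
Mul(Mul(Function('y')(5, 4), 3), Pow(Add(D, 1), -1)) = Mul(Mul(Pow(Add(5, 4), Rational(1, 2)), 3), Pow(Add(0, 1), -1)) = Mul(Mul(Pow(9, Rational(1, 2)), 3), Pow(1, -1)) = Mul(Mul(3, 3), 1) = Mul(9, 1) = 9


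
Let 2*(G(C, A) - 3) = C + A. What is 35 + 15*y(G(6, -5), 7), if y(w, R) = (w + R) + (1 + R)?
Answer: 625/2 ≈ 312.50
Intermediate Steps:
G(C, A) = 3 + A/2 + C/2 (G(C, A) = 3 + (C + A)/2 = 3 + (A + C)/2 = 3 + (A/2 + C/2) = 3 + A/2 + C/2)
y(w, R) = 1 + w + 2*R (y(w, R) = (R + w) + (1 + R) = 1 + w + 2*R)
35 + 15*y(G(6, -5), 7) = 35 + 15*(1 + (3 + (½)*(-5) + (½)*6) + 2*7) = 35 + 15*(1 + (3 - 5/2 + 3) + 14) = 35 + 15*(1 + 7/2 + 14) = 35 + 15*(37/2) = 35 + 555/2 = 625/2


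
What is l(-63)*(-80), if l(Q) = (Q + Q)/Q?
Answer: -160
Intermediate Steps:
l(Q) = 2 (l(Q) = (2*Q)/Q = 2)
l(-63)*(-80) = 2*(-80) = -160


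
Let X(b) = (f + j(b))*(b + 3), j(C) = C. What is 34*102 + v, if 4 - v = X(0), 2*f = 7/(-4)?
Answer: 27797/8 ≈ 3474.6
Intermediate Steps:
f = -7/8 (f = (7/(-4))/2 = (7*(-1/4))/2 = (1/2)*(-7/4) = -7/8 ≈ -0.87500)
X(b) = (3 + b)*(-7/8 + b) (X(b) = (-7/8 + b)*(b + 3) = (-7/8 + b)*(3 + b) = (3 + b)*(-7/8 + b))
v = 53/8 (v = 4 - (-21/8 + 0**2 + (17/8)*0) = 4 - (-21/8 + 0 + 0) = 4 - 1*(-21/8) = 4 + 21/8 = 53/8 ≈ 6.6250)
34*102 + v = 34*102 + 53/8 = 3468 + 53/8 = 27797/8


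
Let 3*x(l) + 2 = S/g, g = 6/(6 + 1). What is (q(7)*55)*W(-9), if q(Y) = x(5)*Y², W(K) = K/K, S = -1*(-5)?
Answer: 61985/18 ≈ 3443.6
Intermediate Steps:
g = 6/7 ≈ 0.85714
S = 5
x(l) = 23/18 (x(l) = -⅔ + (5/(6/7))/3 = -⅔ + (5*(7/6))/3 = -⅔ + (⅓)*(35/6) = -⅔ + 35/18 = 23/18)
W(K) = 1
q(Y) = 23*Y²/18
(q(7)*55)*W(-9) = (((23/18)*7²)*55)*1 = (((23/18)*49)*55)*1 = ((1127/18)*55)*1 = (61985/18)*1 = 61985/18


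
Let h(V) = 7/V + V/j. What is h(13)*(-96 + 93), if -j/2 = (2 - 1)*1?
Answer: 465/26 ≈ 17.885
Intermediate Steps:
j = -2 (j = -2*(2 - 1) = -2 ≈ -2.0000)
h(V) = 7/V - V/2 (h(V) = 7/V + V/(-2) = 7/V + V*(-1/2) = 7/V - V/2)
h(13)*(-96 + 93) = (7/13 - 1/2*13)*(-96 + 93) = (7*(1/13) - 13/2)*(-3) = (7/13 - 13/2)*(-3) = -155/26*(-3) = 465/26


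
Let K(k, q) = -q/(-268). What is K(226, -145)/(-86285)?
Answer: 29/4624876 ≈ 6.2704e-6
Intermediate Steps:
K(k, q) = q/268 (K(k, q) = -q*(-1)/268 = -(-1)*q/268 = q/268)
K(226, -145)/(-86285) = ((1/268)*(-145))/(-86285) = -145/268*(-1/86285) = 29/4624876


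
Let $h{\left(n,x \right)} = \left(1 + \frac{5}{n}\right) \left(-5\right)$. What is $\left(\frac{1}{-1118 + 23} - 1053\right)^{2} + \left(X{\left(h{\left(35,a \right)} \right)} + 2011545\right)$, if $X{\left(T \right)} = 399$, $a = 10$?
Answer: $\frac{3741863171896}{1199025} \approx 3.1208 \cdot 10^{6}$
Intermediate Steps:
$h{\left(n,x \right)} = -5 - \frac{25}{n}$
$\left(\frac{1}{-1118 + 23} - 1053\right)^{2} + \left(X{\left(h{\left(35,a \right)} \right)} + 2011545\right) = \left(\frac{1}{-1118 + 23} - 1053\right)^{2} + \left(399 + 2011545\right) = \left(\frac{1}{-1095} - 1053\right)^{2} + 2011944 = \left(- \frac{1}{1095} - 1053\right)^{2} + 2011944 = \left(- \frac{1153036}{1095}\right)^{2} + 2011944 = \frac{1329492017296}{1199025} + 2011944 = \frac{3741863171896}{1199025}$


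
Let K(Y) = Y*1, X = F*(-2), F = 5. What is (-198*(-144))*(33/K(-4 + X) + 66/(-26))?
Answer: -12702096/91 ≈ -1.3958e+5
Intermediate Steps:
X = -10 (X = 5*(-2) = -10)
K(Y) = Y
(-198*(-144))*(33/K(-4 + X) + 66/(-26)) = (-198*(-144))*(33/(-4 - 10) + 66/(-26)) = 28512*(33/(-14) + 66*(-1/26)) = 28512*(33*(-1/14) - 33/13) = 28512*(-33/14 - 33/13) = 28512*(-891/182) = -12702096/91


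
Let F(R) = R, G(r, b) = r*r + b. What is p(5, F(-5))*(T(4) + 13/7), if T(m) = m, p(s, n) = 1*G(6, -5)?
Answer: 1271/7 ≈ 181.57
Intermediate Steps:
G(r, b) = b + r**2 (G(r, b) = r**2 + b = b + r**2)
p(s, n) = 31 (p(s, n) = 1*(-5 + 6**2) = 1*(-5 + 36) = 1*31 = 31)
p(5, F(-5))*(T(4) + 13/7) = 31*(4 + 13/7) = 31*(41/7) = 1271/7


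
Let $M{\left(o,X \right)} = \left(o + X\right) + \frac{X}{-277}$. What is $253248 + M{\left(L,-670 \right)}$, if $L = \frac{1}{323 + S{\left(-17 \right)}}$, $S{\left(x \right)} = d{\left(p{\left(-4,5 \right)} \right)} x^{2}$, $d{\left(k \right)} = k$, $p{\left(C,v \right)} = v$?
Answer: $\frac{123697724245}{489736} \approx 2.5258 \cdot 10^{5}$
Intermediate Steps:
$S{\left(x \right)} = 5 x^{2}$
$L = \frac{1}{1768}$ ($L = \frac{1}{323 + 5 \left(-17\right)^{2}} = \frac{1}{323 + 5 \cdot 289} = \frac{1}{323 + 1445} = \frac{1}{1768} \approx 0.00056561$)
$M{\left(o,X \right)} = o + \frac{276 X}{277}$ ($M{\left(o,X \right)} = \left(X + o\right) + X \left(- \frac{1}{277}\right) = \left(X + o\right) - \frac{X}{277} = o + \frac{276 X}{277}$)
$253248 + M{\left(L,-670 \right)} = 253248 + \left(\frac{1}{1768} + \frac{276}{277} \left(-670\right)\right) = 253248 + \left(\frac{1}{1768} - \frac{184920}{277}\right) = 253248 - \frac{326938283}{489736} = \frac{123697724245}{489736}$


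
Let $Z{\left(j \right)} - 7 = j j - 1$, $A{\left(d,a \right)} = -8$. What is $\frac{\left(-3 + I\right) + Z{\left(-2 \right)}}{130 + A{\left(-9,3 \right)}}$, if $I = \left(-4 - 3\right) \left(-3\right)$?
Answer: $\frac{14}{61} \approx 0.22951$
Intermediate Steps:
$Z{\left(j \right)} = 6 + j^{2}$ ($Z{\left(j \right)} = 7 + \left(j j - 1\right) = 7 + \left(j^{2} - 1\right) = 7 + \left(-1 + j^{2}\right) = 6 + j^{2}$)
$I = 21$ ($I = \left(-7\right) \left(-3\right) = 21$)
$\frac{\left(-3 + I\right) + Z{\left(-2 \right)}}{130 + A{\left(-9,3 \right)}} = \frac{\left(-3 + 21\right) + \left(6 + \left(-2\right)^{2}\right)}{130 - 8} = \frac{18 + \left(6 + 4\right)}{122} = \left(18 + 10\right) \frac{1}{122} = 28 \cdot \frac{1}{122} = \frac{14}{61}$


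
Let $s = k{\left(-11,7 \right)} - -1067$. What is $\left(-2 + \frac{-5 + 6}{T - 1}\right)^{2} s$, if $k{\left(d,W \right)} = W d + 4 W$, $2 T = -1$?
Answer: $\frac{65152}{9} \approx 7239.1$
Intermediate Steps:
$T = - \frac{1}{2}$ ($T = \frac{1}{2} \left(-1\right) = - \frac{1}{2} \approx -0.5$)
$k{\left(d,W \right)} = 4 W + W d$
$s = 1018$ ($s = 7 \left(4 - 11\right) - -1067 = 7 \left(-7\right) + 1067 = -49 + 1067 = 1018$)
$\left(-2 + \frac{-5 + 6}{T - 1}\right)^{2} s = \left(-2 + \frac{-5 + 6}{- \frac{1}{2} - 1}\right)^{2} \cdot 1018 = \left(-2 + 1 \frac{1}{- \frac{3}{2}}\right)^{2} \cdot 1018 = \left(-2 + 1 \left(- \frac{2}{3}\right)\right)^{2} \cdot 1018 = \left(-2 - \frac{2}{3}\right)^{2} \cdot 1018 = \left(- \frac{8}{3}\right)^{2} \cdot 1018 = \frac{64}{9} \cdot 1018 = \frac{65152}{9}$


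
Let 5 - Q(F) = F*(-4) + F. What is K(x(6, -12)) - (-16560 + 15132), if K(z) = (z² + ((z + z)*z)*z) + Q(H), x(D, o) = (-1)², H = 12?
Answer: 1472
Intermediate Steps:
Q(F) = 5 + 3*F (Q(F) = 5 - (F*(-4) + F) = 5 - (-4*F + F) = 5 - (-3)*F = 5 + 3*F)
x(D, o) = 1
K(z) = 41 + z² + 2*z³ (K(z) = (z² + ((z + z)*z)*z) + (5 + 3*12) = (z² + ((2*z)*z)*z) + (5 + 36) = (z² + (2*z²)*z) + 41 = (z² + 2*z³) + 41 = 41 + z² + 2*z³)
K(x(6, -12)) - (-16560 + 15132) = (41 + 1² + 2*1³) - (-16560 + 15132) = (41 + 1 + 2*1) - 1*(-1428) = (41 + 1 + 2) + 1428 = 44 + 1428 = 1472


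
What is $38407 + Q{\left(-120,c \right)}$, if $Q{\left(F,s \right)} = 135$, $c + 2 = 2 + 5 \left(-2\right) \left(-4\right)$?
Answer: $38542$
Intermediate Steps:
$c = 40$ ($c = -2 + \left(2 + 5 \left(-2\right) \left(-4\right)\right) = -2 + \left(2 - -40\right) = -2 + \left(2 + 40\right) = -2 + 42 = 40$)
$38407 + Q{\left(-120,c \right)} = 38407 + 135 = 38542$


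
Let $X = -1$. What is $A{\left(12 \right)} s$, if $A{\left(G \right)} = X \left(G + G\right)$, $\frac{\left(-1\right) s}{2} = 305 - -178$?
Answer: $23184$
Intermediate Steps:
$s = -966$ ($s = - 2 \left(305 - -178\right) = - 2 \left(305 + 178\right) = \left(-2\right) 483 = -966$)
$A{\left(G \right)} = - 2 G$ ($A{\left(G \right)} = - (G + G) = - 2 G$)
$A{\left(12 \right)} s = \left(-2\right) 12 \left(-966\right) = \left(-24\right) \left(-966\right) = 23184$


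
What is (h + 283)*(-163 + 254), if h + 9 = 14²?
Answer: 42770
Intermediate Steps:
h = 187 (h = -9 + 14² = -9 + 196 = 187)
(h + 283)*(-163 + 254) = (187 + 283)*(-163 + 254) = 470*91 = 42770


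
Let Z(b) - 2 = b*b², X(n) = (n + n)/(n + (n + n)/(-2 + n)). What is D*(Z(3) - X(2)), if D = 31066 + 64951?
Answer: 2784493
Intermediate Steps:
X(n) = 2*n/(n + 2*n/(-2 + n)) (X(n) = (2*n)/(n + (2*n)/(-2 + n)) = (2*n)/(n + 2*n/(-2 + n)) = 2*n/(n + 2*n/(-2 + n)))
D = 96017
Z(b) = 2 + b³ (Z(b) = 2 + b*b² = 2 + b³)
D*(Z(3) - X(2)) = 96017*((2 + 3³) - (2 - 4/2)) = 96017*((2 + 27) - (2 - 4*½)) = 96017*(29 - (2 - 2)) = 96017*(29 - 1*0) = 96017*(29 + 0) = 96017*29 = 2784493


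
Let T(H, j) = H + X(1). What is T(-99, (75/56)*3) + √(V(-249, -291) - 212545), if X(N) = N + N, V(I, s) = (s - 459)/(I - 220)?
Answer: -97 + I*√46751258995/469 ≈ -97.0 + 461.02*I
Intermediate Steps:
V(I, s) = (-459 + s)/(-220 + I)
X(N) = 2*N
T(H, j) = 2 + H (T(H, j) = H + 2*1 = H + 2 = 2 + H)
T(-99, (75/56)*3) + √(V(-249, -291) - 212545) = (2 - 99) + √((-459 - 291)/(-220 - 249) - 212545) = -97 + √(-750/(-469) - 212545) = -97 + √(-1/469*(-750) - 212545) = -97 + √(750/469 - 212545) = -97 + √(-99682855/469) = -97 + I*√46751258995/469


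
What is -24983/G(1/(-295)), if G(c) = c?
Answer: 7369985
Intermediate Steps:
-24983/G(1/(-295)) = -24983/(1/(-295)) = -24983/(-1/295) = -24983*(-295) = 7369985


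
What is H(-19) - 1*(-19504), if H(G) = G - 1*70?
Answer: 19415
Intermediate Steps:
H(G) = -70 + G (H(G) = G - 70 = -70 + G)
H(-19) - 1*(-19504) = (-70 - 19) - 1*(-19504) = -89 + 19504 = 19415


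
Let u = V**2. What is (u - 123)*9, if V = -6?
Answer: -783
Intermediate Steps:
u = 36 (u = (-6)**2 = 36)
(u - 123)*9 = (36 - 123)*9 = -87*9 = -783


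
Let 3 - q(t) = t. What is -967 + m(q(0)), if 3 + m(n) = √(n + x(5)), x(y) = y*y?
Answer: -970 + 2*√7 ≈ -964.71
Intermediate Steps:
q(t) = 3 - t
x(y) = y²
m(n) = -3 + √(25 + n) (m(n) = -3 + √(n + 5²) = -3 + √(n + 25) = -3 + √(25 + n))
-967 + m(q(0)) = -967 + (-3 + √(25 + (3 - 1*0))) = -967 + (-3 + √(25 + (3 + 0))) = -967 + (-3 + √(25 + 3)) = -967 + (-3 + √28) = -967 + (-3 + 2*√7) = -970 + 2*√7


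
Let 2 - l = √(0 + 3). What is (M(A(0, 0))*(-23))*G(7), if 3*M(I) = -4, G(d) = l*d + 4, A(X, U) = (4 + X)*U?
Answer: 552 - 644*√3/3 ≈ 180.19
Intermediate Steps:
A(X, U) = U*(4 + X)
l = 2 - √3 (l = 2 - √(0 + 3) = 2 - √3 ≈ 0.26795)
G(d) = 4 + d*(2 - √3) (G(d) = (2 - √3)*d + 4 = d*(2 - √3) + 4 = 4 + d*(2 - √3))
M(I) = -4/3 (M(I) = (⅓)*(-4) = -4/3)
(M(A(0, 0))*(-23))*G(7) = (-4/3*(-23))*(4 + 7*(2 - √3)) = 92*(4 + (14 - 7*√3))/3 = 92*(18 - 7*√3)/3 = 552 - 644*√3/3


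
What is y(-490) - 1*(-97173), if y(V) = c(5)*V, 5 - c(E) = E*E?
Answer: 106973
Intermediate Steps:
c(E) = 5 - E² (c(E) = 5 - E*E = 5 - E²)
y(V) = -20*V (y(V) = (5 - 1*5²)*V = (5 - 1*25)*V = (5 - 25)*V = -20*V)
y(-490) - 1*(-97173) = -20*(-490) - 1*(-97173) = 9800 + 97173 = 106973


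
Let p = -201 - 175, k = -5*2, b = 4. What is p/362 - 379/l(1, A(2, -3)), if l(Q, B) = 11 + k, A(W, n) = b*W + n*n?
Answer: -68787/181 ≈ -380.04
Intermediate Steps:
A(W, n) = n² + 4*W (A(W, n) = 4*W + n*n = 4*W + n² = n² + 4*W)
k = -10
l(Q, B) = 1 (l(Q, B) = 11 - 10 = 1)
p = -376
p/362 - 379/l(1, A(2, -3)) = -376/362 - 379/1 = -376*1/362 - 379*1 = -188/181 - 379 = -68787/181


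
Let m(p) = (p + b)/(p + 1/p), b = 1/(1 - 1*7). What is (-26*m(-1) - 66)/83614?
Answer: -487/501684 ≈ -0.00097073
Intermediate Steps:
b = -⅙ (b = 1/(1 - 7) = 1/(-6) = -⅙ ≈ -0.16667)
m(p) = (-⅙ + p)/(p + 1/p) (m(p) = (p - ⅙)/(p + 1/p) = (-⅙ + p)/(p + 1/p))
(-26*m(-1) - 66)/83614 = (-13*(-1)*(-1 + 6*(-1))/(3*(1 + (-1)²)) - 66)/83614 = (-13*(-1)*(-1 - 6)/(3*(1 + 1)) - 66)*(1/83614) = (-13*(-1)*(-7)/(3*2) - 66)*(1/83614) = (-26*7/12 - 66)*(1/83614) = (-91/6 - 66)*(1/83614) = -487/6*1/83614 = -487/501684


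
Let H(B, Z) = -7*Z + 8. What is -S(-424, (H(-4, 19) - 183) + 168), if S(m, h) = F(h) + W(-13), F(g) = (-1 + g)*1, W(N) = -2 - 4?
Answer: 147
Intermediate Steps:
W(N) = -6
F(g) = -1 + g
H(B, Z) = 8 - 7*Z
S(m, h) = -7 + h (S(m, h) = (-1 + h) - 6 = -7 + h)
-S(-424, (H(-4, 19) - 183) + 168) = -(-7 + (((8 - 7*19) - 183) + 168)) = -(-7 + (((8 - 133) - 183) + 168)) = -(-7 + ((-125 - 183) + 168)) = -(-7 + (-308 + 168)) = -(-7 - 140) = -1*(-147) = 147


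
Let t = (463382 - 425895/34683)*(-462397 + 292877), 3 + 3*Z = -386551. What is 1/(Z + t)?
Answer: -34683/2724369205855514 ≈ -1.2731e-11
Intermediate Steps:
Z = -386554/3 (Z = -1 + (⅓)*(-386551) = -1 - 386551/3 = -386554/3 ≈ -1.2885e+5)
t = -908121578968240/11561 (t = (463382 - 425895*1/34683)*(-169520) = (463382 - 141965/11561)*(-169520) = (5357017337/11561)*(-169520) = -908121578968240/11561 ≈ -7.8550e+10)
1/(Z + t) = 1/(-386554/3 - 908121578968240/11561) = 1/(-2724369205855514/34683) = -34683/2724369205855514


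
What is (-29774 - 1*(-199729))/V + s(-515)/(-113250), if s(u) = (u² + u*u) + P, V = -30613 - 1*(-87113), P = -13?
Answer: -42889147/25594500 ≈ -1.6757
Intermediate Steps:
V = 56500 (V = -30613 + 87113 = 56500)
s(u) = -13 + 2*u² (s(u) = (u² + u*u) - 13 = (u² + u²) - 13 = 2*u² - 13 = -13 + 2*u²)
(-29774 - 1*(-199729))/V + s(-515)/(-113250) = (-29774 - 1*(-199729))/56500 + (-13 + 2*(-515)²)/(-113250) = (-29774 + 199729)*(1/56500) + (-13 + 2*265225)*(-1/113250) = 169955*(1/56500) + (-13 + 530450)*(-1/113250) = 33991/11300 + 530437*(-1/113250) = 33991/11300 - 530437/113250 = -42889147/25594500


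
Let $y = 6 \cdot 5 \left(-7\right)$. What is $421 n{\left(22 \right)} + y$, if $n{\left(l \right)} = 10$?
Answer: $4000$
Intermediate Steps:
$y = -210$ ($y = 30 \left(-7\right) = -210$)
$421 n{\left(22 \right)} + y = 421 \cdot 10 - 210 = 4210 - 210 = 4000$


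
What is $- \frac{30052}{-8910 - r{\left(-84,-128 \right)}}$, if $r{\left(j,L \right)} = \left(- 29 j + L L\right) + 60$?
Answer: $\frac{15026}{13895} \approx 1.0814$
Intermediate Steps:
$r{\left(j,L \right)} = 60 + L^{2} - 29 j$ ($r{\left(j,L \right)} = \left(- 29 j + L^{2}\right) + 60 = \left(L^{2} - 29 j\right) + 60 = 60 + L^{2} - 29 j$)
$- \frac{30052}{-8910 - r{\left(-84,-128 \right)}} = - \frac{30052}{-8910 - \left(60 + \left(-128\right)^{2} - -2436\right)} = - \frac{30052}{-8910 - \left(60 + 16384 + 2436\right)} = - \frac{30052}{-8910 - 18880} = - \frac{30052}{-27790} = \left(-30052\right) \left(- \frac{1}{27790}\right) = \frac{15026}{13895}$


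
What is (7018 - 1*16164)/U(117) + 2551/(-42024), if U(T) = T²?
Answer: -139757381/191755512 ≈ -0.72883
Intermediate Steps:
(7018 - 1*16164)/U(117) + 2551/(-42024) = (7018 - 1*16164)/(117²) + 2551/(-42024) = (7018 - 16164)/13689 + 2551*(-1/42024) = -9146*1/13689 - 2551/42024 = -9146/13689 - 2551/42024 = -139757381/191755512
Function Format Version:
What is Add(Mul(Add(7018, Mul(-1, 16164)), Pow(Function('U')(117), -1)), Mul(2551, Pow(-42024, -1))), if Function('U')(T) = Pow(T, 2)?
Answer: Rational(-139757381, 191755512) ≈ -0.72883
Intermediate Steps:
Add(Mul(Add(7018, Mul(-1, 16164)), Pow(Function('U')(117), -1)), Mul(2551, Pow(-42024, -1))) = Add(Mul(Add(7018, Mul(-1, 16164)), Pow(Pow(117, 2), -1)), Mul(2551, Pow(-42024, -1))) = Add(Mul(Add(7018, -16164), Pow(13689, -1)), Mul(2551, Rational(-1, 42024))) = Add(Mul(-9146, Rational(1, 13689)), Rational(-2551, 42024)) = Add(Rational(-9146, 13689), Rational(-2551, 42024)) = Rational(-139757381, 191755512)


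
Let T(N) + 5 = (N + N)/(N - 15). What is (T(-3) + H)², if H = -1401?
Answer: 17783089/9 ≈ 1.9759e+6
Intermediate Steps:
T(N) = -5 + 2*N/(-15 + N) (T(N) = -5 + (N + N)/(N - 15) = -5 + (2*N)/(-15 + N) = -5 + 2*N/(-15 + N))
(T(-3) + H)² = (3*(25 - 1*(-3))/(-15 - 3) - 1401)² = (3*(25 + 3)/(-18) - 1401)² = (3*(-1/18)*28 - 1401)² = (-14/3 - 1401)² = (-4217/3)² = 17783089/9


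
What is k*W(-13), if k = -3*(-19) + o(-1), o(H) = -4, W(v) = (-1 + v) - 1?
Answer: -795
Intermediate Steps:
W(v) = -2 + v
k = 53 (k = -3*(-19) - 4 = 57 - 4 = 53)
k*W(-13) = 53*(-2 - 13) = 53*(-15) = -795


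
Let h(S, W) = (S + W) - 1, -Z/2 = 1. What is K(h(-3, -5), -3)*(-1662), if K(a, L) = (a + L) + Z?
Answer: 23268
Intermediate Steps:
Z = -2 (Z = -2*1 = -2)
h(S, W) = -1 + S + W
K(a, L) = -2 + L + a (K(a, L) = (a + L) - 2 = (L + a) - 2 = -2 + L + a)
K(h(-3, -5), -3)*(-1662) = (-2 - 3 + (-1 - 3 - 5))*(-1662) = (-2 - 3 - 9)*(-1662) = -14*(-1662) = 23268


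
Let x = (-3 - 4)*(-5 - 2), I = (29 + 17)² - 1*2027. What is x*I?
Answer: 4361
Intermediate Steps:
I = 89 (I = 46² - 2027 = 2116 - 2027 = 89)
x = 49 (x = -7*(-7) = 49)
x*I = 49*89 = 4361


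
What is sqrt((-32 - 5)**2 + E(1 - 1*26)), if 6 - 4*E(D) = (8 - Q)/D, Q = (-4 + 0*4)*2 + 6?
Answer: sqrt(34265)/5 ≈ 37.022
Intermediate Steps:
Q = -2 (Q = (-4 + 0)*2 + 6 = -4*2 + 6 = -8 + 6 = -2)
E(D) = 3/2 - 5/(2*D) (E(D) = 3/2 - (8 - 1*(-2))/(4*D) = 3/2 - (8 + 2)/(4*D) = 3/2 - 5/(2*D))
sqrt((-32 - 5)**2 + E(1 - 1*26)) = sqrt((-32 - 5)**2 + (-5 + 3*(1 - 1*26))/(2*(1 - 1*26))) = sqrt((-37)**2 + (-5 + 3*(1 - 26))/(2*(1 - 26))) = sqrt(1369 + (1/2)*(-5 + 3*(-25))/(-25)) = sqrt(1369 + (1/2)*(-1/25)*(-5 - 75)) = sqrt(1369 + (1/2)*(-1/25)*(-80)) = sqrt(1369 + 8/5) = sqrt(6853/5) = sqrt(34265)/5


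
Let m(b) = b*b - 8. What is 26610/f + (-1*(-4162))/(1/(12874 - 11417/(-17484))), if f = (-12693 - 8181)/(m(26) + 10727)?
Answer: 1629240096808817/30413418 ≈ 5.3570e+7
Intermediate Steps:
m(b) = -8 + b² (m(b) = b² - 8 = -8 + b²)
f = -20874/11395 (f = (-12693 - 8181)/((-8 + 26²) + 10727) = -20874/((-8 + 676) + 10727) = -20874/(668 + 10727) = -20874/11395 ≈ -1.8319)
26610/f + (-1*(-4162))/(1/(12874 - 11417/(-17484))) = 26610/(-20874/11395) + (-1*(-4162))/(1/(12874 - 11417/(-17484))) = 26610*(-11395/20874) + 4162/(1/(12874 - 11417*(-1/17484))) = -50536825/3479 + 4162/(1/(12874 + 11417/17484)) = -50536825/3479 + 4162/(1/(225100433/17484)) = -50536825/3479 + 4162/(17484/225100433) = -50536825/3479 + 4162*(225100433/17484) = -50536825/3479 + 468434001073/8742 = 1629240096808817/30413418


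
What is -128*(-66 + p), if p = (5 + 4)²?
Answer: -1920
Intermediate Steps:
p = 81 (p = 9² = 81)
-128*(-66 + p) = -128*(-66 + 81) = -128*15 = -1920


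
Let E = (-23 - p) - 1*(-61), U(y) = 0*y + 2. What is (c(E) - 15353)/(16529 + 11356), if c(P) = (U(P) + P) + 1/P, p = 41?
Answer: -46063/83655 ≈ -0.55063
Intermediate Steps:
U(y) = 2 (U(y) = 0 + 2 = 2)
E = -3 (E = (-23 - 1*41) - 1*(-61) = (-23 - 41) + 61 = -64 + 61 = -3)
c(P) = 2 + P + 1/P (c(P) = (2 + P) + 1/P = 2 + P + 1/P)
(c(E) - 15353)/(16529 + 11356) = ((2 - 3 + 1/(-3)) - 15353)/(16529 + 11356) = ((2 - 3 - 1/3) - 15353)/27885 = (-4/3 - 15353)*(1/27885) = -46063/3*1/27885 = -46063/83655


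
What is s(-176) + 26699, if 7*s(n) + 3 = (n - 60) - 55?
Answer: 26657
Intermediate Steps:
s(n) = -118/7 + n/7 (s(n) = -3/7 + ((n - 60) - 55)/7 = -3/7 + ((-60 + n) - 55)/7 = -3/7 + (-115 + n)/7 = -3/7 + (-115/7 + n/7) = -118/7 + n/7)
s(-176) + 26699 = (-118/7 + (⅐)*(-176)) + 26699 = (-118/7 - 176/7) + 26699 = -42 + 26699 = 26657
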